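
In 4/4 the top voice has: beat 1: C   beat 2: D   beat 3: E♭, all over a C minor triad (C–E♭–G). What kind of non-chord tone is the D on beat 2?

The harmony at that moment is C minor triad (C, E♭, G); D is not a chord tone.
It is approached by step up from C and left by step up to E♭.
Step in, step out in the same direction — a passing tone.

Passing tone.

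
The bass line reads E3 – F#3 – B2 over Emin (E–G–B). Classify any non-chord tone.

The harmony at that moment is E minor triad (E, G, B); F#3 is not a chord tone.
It is approached by step up from E3 and left by leap down to B2.
Step in, leap out — an escape tone.

F#3 is an escape tone.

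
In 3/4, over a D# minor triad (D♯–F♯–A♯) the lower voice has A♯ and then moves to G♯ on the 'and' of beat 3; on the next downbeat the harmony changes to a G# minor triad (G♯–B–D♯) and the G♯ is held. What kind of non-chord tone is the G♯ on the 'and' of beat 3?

The harmony at that moment is D♯ minor triad (D♯, F♯, A♯); G♯ is not a chord tone.
It is approached by step down from A♯ and then sustained as the same pitch into the next harmony.
Arriving early and becoming a chord tone when the harmony changes — an anticipation.

Anticipation.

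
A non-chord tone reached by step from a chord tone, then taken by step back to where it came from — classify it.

Approach: by step. Departure: by step in the opposite direction, back to the starting pitch.
Stepwise on both sides but reversing to return to the same chord tone — a neighbor tone. (Had it continued onward in the same direction it would be a passing tone instead.)

Neighbor tone.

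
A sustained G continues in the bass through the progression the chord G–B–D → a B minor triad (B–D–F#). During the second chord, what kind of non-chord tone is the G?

Pedal tone (pedal point).

The harmony at that moment is B minor triad (B, D, F#); G is not a chord tone.
It is held over (the same pitch as the preceding G) and then sustained as the same pitch into the next harmony.
Sustained through a change of harmony — a pedal tone.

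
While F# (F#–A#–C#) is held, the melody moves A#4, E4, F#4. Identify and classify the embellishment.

The harmony at that moment is F# major triad (F#, A#, C#); E4 is not a chord tone.
It is approached by leap down from A#4 and left by step up to F#4.
Leap in, step out — an appoggiatura.

E4 is an appoggiatura.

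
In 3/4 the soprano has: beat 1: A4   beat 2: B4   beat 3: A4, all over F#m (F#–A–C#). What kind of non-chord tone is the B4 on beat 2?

The harmony at that moment is F# minor triad (F#, A, C#); B4 is not a chord tone.
It is approached by step up from A4 and left by step down to A4.
Step away and step back to the same note — a neighbor tone (upper neighbor).

Upper neighbor tone.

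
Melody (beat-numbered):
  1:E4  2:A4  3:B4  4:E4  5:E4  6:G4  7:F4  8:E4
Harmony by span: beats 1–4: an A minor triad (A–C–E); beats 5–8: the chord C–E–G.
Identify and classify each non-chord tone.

B4 (beat 3) — escape tone; F4 (beat 7) — passing tone.

The harmony at that moment is A minor triad (A, C, E); B4 is not a chord tone.
It is approached by step up from A4 and left by leap down to E4.
Step in, leap out — an escape tone.
The harmony at that moment is C major triad (C, E, G); F4 is not a chord tone.
It is approached by step down from G4 and left by step down to E4.
Step in, step out in the same direction — a passing tone.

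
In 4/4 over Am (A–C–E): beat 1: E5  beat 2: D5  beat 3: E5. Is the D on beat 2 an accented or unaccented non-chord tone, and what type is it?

Unaccented neighbor tone.

The harmony at that moment is A minor triad (A, C, E); D5 is not a chord tone.
It is approached by step down from E5 and left by step up to E5.
Step away and step back to the same note — a neighbor tone (lower neighbor).
It falls on a weak beat, so it is unaccented.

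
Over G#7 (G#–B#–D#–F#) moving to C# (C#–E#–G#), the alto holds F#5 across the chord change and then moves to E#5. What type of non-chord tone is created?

The harmony at that moment is C# major triad (C#, E#, G#); F#5 is not a chord tone.
It is held over (the same pitch as the preceding F#5) and left by step down to E#5.
Held over from the previous chord and resolving down by step — a suspension.

F#5 is a suspension.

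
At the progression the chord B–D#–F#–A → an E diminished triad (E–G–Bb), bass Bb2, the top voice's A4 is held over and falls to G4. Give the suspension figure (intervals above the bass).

7–6 suspension.

At the second chord the bass is Bb2. The suspended A4 lies a seventh above the bass; after resolving down by step to G4, the interval above the bass becomes a sixth.
Suspension figures are named by those two intervals: 7–6.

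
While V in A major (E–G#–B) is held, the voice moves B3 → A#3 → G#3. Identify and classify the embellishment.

A#3 is a passing tone.

The harmony at that moment is E major triad (E, G#, B); A#3 is not a chord tone.
It is approached by step down from B3 and left by step down to G#3.
Step in, step out in the same direction — a passing tone.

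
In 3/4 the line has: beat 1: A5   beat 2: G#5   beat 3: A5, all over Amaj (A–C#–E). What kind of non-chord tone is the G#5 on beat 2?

The harmony at that moment is A major triad (A, C#, E); G#5 is not a chord tone.
It is approached by step down from A5 and left by step up to A5.
Step away and step back to the same note — a neighbor tone (lower neighbor).

Lower neighbor tone.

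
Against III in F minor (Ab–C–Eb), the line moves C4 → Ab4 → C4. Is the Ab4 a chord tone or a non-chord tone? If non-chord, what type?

Chord tone (the root of Ab major triad).

Ab major triad contains Ab, C, Eb; Ab is the root, so it is a chord tone.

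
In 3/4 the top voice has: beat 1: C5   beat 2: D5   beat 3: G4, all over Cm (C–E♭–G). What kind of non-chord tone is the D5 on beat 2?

The harmony at that moment is C minor triad (C, E♭, G); D5 is not a chord tone.
It is approached by step up from C5 and left by leap down to G4.
Step in, leap out, on a weak beat — an escape tone.

Escape tone.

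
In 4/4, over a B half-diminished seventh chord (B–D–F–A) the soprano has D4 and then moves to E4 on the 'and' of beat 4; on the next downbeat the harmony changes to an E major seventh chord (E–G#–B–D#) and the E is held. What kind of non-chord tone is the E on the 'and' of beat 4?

Anticipation.

The harmony at that moment is B half-diminished seventh chord (B, D, F, A); E4 is not a chord tone.
It is approached by step up from D4 and then sustained as the same pitch into the next harmony.
Arriving early and becoming a chord tone when the harmony changes — an anticipation.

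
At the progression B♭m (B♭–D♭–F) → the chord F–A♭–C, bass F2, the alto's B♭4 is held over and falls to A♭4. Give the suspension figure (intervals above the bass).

At the second chord the bass is F2. The suspended B♭4 lies a fourth above the bass; after resolving down by step to A♭4, the interval above the bass becomes a third.
Suspension figures are named by those two intervals: 4–3.

4–3 suspension.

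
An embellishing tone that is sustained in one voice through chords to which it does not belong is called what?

Approach: none. Departure: none — a single pitch is sustained while the chords change around it, passing through harmonies that do not contain it.
No melodic motion at all; the dissonance is created entirely by the moving harmonies against the stationary note — a pedal tone (pedal point).

Pedal tone.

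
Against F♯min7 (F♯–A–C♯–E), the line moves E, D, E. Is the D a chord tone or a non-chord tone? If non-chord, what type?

The harmony at that moment is F♯ minor seventh chord (F♯, A, C♯, E); D is not a chord tone.
It is approached by step down from E and left by step up to E.
Step away and step back to the same note — a neighbor tone (lower neighbor).

Non-chord tone — a neighbor tone.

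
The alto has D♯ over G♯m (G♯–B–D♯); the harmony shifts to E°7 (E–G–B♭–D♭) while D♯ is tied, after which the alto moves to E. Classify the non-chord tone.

D♯ is a retardation.

The harmony at that moment is E diminished seventh chord (E, G, B♭, D♭); D♯ is not a chord tone.
It is held over (the same pitch as the preceding D♯) and left by step up to E.
Held over from the previous chord and resolving up by step — a retardation.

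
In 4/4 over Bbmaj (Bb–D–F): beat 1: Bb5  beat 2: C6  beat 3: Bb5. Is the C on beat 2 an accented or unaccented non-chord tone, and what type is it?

Unaccented neighbor tone.

The harmony at that moment is Bb major triad (Bb, D, F); C6 is not a chord tone.
It is approached by step up from Bb5 and left by step down to Bb5.
Step away and step back to the same note — a neighbor tone (upper neighbor).
It falls on a weak beat, so it is unaccented.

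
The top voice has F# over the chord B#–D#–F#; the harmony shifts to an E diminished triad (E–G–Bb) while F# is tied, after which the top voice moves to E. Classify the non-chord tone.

The harmony at that moment is E diminished triad (E, G, Bb); F# is not a chord tone.
It is held over (the same pitch as the preceding F#) and left by step down to E.
Held over from the previous chord and resolving down by step — a suspension.

F# is a suspension.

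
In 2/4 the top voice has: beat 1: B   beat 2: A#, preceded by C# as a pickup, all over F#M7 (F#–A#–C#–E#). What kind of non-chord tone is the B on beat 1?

The harmony at that moment is F# major seventh chord (F#, A#, C#, E#); B is not a chord tone.
It is approached by step down from C# and left by step down to A#.
Step in, step out in the same direction — a passing tone.

Passing tone.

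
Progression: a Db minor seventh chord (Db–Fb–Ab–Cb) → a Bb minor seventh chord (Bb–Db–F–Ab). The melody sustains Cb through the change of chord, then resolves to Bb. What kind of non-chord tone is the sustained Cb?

Cb is a suspension.

The harmony at that moment is Bb minor seventh chord (Bb, Db, F, Ab); Cb is not a chord tone.
It is held over (the same pitch as the preceding Cb) and left by step down to Bb.
Held over from the previous chord and resolving down by step — a suspension.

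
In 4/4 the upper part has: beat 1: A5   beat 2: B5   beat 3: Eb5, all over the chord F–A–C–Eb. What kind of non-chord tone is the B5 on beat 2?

Escape tone.

The harmony at that moment is F dominant seventh chord (F, A, C, Eb); B5 is not a chord tone.
It is approached by step up from A5 and left by leap down to Eb5.
Step in, leap out, on a weak beat — an escape tone.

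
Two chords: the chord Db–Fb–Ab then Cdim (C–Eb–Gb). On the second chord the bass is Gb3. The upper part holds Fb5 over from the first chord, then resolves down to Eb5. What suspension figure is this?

7–6 suspension.

At the second chord the bass is Gb3. The suspended Fb5 lies a seventh above the bass; after resolving down by step to Eb5, the interval above the bass becomes a sixth.
Suspension figures are named by those two intervals: 7–6.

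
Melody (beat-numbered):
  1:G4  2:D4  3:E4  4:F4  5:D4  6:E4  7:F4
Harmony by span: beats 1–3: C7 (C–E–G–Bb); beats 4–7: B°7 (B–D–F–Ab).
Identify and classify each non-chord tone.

D4 (beat 2) — appoggiatura; E4 (beat 6) — passing tone.

The harmony at that moment is C dominant seventh chord (C, E, G, Bb); D4 is not a chord tone.
It is approached by leap down from G4 and left by step up to E4.
Leap in, step out — an appoggiatura.
The harmony at that moment is B diminished seventh chord (B, D, F, Ab); E4 is not a chord tone.
It is approached by step up from D4 and left by step up to F4.
Step in, step out in the same direction — a passing tone.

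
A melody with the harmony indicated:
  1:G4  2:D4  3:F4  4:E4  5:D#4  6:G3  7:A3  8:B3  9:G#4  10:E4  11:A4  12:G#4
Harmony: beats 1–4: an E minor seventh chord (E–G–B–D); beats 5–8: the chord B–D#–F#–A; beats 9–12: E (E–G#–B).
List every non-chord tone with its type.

F4 (beat 3) — appoggiatura; G3 (beat 6) — appoggiatura; A4 (beat 11) — appoggiatura.

The harmony at that moment is E minor seventh chord (E, G, B, D); F4 is not a chord tone.
It is approached by leap up from D4 and left by step down to E4.
Leap in, step out — an appoggiatura.
The harmony at that moment is B dominant seventh chord (B, D#, F#, A); G3 is not a chord tone.
It is approached by leap down from D#4 and left by step up to A3.
Leap in, step out — an appoggiatura.
The harmony at that moment is E major triad (E, G#, B); A4 is not a chord tone.
It is approached by leap up from E4 and left by step down to G#4.
Leap in, step out — an appoggiatura.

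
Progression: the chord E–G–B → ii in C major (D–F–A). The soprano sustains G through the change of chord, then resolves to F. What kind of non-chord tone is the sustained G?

G is a suspension.

The harmony at that moment is D minor triad (D, F, A); G is not a chord tone.
It is held over (the same pitch as the preceding G) and left by step down to F.
Held over from the previous chord and resolving down by step — a suspension.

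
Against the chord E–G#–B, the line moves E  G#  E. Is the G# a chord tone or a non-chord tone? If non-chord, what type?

E major triad contains E, G#, B; G# is the third, so it is a chord tone.

Chord tone (the third of E major triad).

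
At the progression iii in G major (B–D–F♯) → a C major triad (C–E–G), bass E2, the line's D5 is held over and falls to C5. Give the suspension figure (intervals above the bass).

7–6 suspension.

At the second chord the bass is E2. The suspended D5 lies a seventh above the bass; after resolving down by step to C5, the interval above the bass becomes a sixth.
Suspension figures are named by those two intervals: 7–6.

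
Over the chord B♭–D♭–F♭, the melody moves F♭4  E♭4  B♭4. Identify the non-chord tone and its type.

E♭4 is an escape tone.

The harmony at that moment is B♭ diminished triad (B♭, D♭, F♭); E♭4 is not a chord tone.
It is approached by step down from F♭4 and left by leap up to B♭4.
Step in, leap out — an escape tone.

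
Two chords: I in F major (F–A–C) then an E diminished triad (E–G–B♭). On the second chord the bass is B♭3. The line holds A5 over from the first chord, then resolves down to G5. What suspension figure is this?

7–6 suspension.

At the second chord the bass is B♭3. The suspended A5 lies a seventh above the bass; after resolving down by step to G5, the interval above the bass becomes a sixth.
Suspension figures are named by those two intervals: 7–6.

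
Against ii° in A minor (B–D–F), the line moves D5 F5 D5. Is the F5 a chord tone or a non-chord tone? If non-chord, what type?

Chord tone (the fifth of B diminished triad).

B diminished triad contains B, D, F; F is the fifth, so it is a chord tone.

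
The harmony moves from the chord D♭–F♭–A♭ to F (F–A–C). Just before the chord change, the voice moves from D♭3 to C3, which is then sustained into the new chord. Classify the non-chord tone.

The harmony at that moment is D♭ minor triad (D♭, F♭, A♭); C3 is not a chord tone.
It is approached by step down from D♭3 and then sustained as the same pitch into the next harmony.
Arriving early and becoming a chord tone when the harmony changes — an anticipation.

C3 is an anticipation.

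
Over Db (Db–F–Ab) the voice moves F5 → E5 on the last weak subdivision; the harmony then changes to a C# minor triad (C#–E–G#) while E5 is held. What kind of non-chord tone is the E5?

The harmony at that moment is Db major triad (Db, F, Ab); E5 is not a chord tone.
It is approached by step down from F5 and then sustained as the same pitch into the next harmony.
Arriving early and becoming a chord tone when the harmony changes — an anticipation.

E5 is an anticipation.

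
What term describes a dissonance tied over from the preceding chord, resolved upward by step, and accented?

Approach: by preparation — the pitch is first a chord tone, then held (tied or repeated) while the harmony changes under it. Departure: up by step. Metric position: strong.
A prepared dissonance that resolves upward by step — a retardation. (The same figure resolving downward would be a suspension.)

Retardation.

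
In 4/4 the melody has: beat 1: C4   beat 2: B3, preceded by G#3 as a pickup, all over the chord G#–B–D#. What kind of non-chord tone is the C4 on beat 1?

Appoggiatura.

The harmony at that moment is G# minor triad (G#, B, D#); C4 is not a chord tone.
It is approached by leap up from G#3 and left by step down to B3.
Leap in, step out, metrically accented — an appoggiatura.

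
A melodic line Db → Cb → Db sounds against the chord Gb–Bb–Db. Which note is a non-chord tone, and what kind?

Cb is a neighbor tone.

The harmony at that moment is Gb major triad (Gb, Bb, Db); Cb is not a chord tone.
It is approached by step down from Db and left by step up to Db.
Step away and step back to the same note — a neighbor tone (lower neighbor).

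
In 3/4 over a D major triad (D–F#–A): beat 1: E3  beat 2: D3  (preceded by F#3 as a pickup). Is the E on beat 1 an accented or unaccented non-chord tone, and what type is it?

Accented passing tone.

The harmony at that moment is D major triad (D, F#, A); E3 is not a chord tone.
It is approached by step down from F#3 and left by step down to D3.
Step in, step out in the same direction — a passing tone.
It falls on the downbeat, so it is accented.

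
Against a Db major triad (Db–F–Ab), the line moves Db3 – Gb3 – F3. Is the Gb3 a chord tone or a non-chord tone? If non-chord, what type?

Non-chord tone — an appoggiatura.

The harmony at that moment is Db major triad (Db, F, Ab); Gb3 is not a chord tone.
It is approached by leap up from Db3 and left by step down to F3.
Leap in, step out — an appoggiatura.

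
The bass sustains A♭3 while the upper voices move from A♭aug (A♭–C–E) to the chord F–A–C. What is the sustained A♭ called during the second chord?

Pedal tone (pedal point).

The harmony at that moment is F major triad (F, A, C); A♭3 is not a chord tone.
It is held over (the same pitch as the preceding A♭3) and then sustained as the same pitch into the next harmony.
Sustained through a change of harmony — a pedal tone.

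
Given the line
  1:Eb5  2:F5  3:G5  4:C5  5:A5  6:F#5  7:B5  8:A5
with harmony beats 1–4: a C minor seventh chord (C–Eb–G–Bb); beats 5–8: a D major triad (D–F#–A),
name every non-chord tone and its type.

F5 (beat 2) — passing tone; B5 (beat 7) — appoggiatura.

The harmony at that moment is C minor seventh chord (C, Eb, G, Bb); F5 is not a chord tone.
It is approached by step up from Eb5 and left by step up to G5.
Step in, step out in the same direction — a passing tone.
The harmony at that moment is D major triad (D, F#, A); B5 is not a chord tone.
It is approached by leap up from F#5 and left by step down to A5.
Leap in, step out — an appoggiatura.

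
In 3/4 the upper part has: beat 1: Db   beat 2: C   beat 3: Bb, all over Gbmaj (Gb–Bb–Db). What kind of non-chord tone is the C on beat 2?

The harmony at that moment is Gb major triad (Gb, Bb, Db); C is not a chord tone.
It is approached by step down from Db and left by step down to Bb.
Step in, step out in the same direction — a passing tone.

Passing tone.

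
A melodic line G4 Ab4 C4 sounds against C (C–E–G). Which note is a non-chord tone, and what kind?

The harmony at that moment is C major triad (C, E, G); Ab4 is not a chord tone.
It is approached by step up from G4 and left by leap down to C4.
Step in, leap out — an escape tone.

Ab4 is an escape tone.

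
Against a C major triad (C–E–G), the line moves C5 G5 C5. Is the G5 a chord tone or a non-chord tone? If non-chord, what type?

C major triad contains C, E, G; G is the fifth, so it is a chord tone.

Chord tone (the fifth of C major triad).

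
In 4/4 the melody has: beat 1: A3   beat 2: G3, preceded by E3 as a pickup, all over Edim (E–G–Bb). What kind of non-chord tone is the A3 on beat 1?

The harmony at that moment is E diminished triad (E, G, Bb); A3 is not a chord tone.
It is approached by leap up from E3 and left by step down to G3.
Leap in, step out, metrically accented — an appoggiatura.

Appoggiatura.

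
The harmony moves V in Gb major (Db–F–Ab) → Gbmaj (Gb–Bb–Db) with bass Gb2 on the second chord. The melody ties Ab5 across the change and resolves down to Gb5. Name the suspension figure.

At the second chord the bass is Gb2. The suspended Ab5 lies a ninth above the bass; after resolving down by step to Gb5, the interval above the bass becomes an octave.
Suspension figures are named by those two intervals: 9–8.

9–8 suspension.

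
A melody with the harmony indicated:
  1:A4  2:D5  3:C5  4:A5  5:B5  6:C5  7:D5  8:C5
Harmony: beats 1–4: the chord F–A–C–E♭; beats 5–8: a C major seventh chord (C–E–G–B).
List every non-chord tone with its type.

D5 (beat 2) — appoggiatura; D5 (beat 7) — neighbor tone.

The harmony at that moment is F dominant seventh chord (F, A, C, E♭); D5 is not a chord tone.
It is approached by leap up from A4 and left by step down to C5.
Leap in, step out — an appoggiatura.
The harmony at that moment is C major seventh chord (C, E, G, B); D5 is not a chord tone.
It is approached by step up from C5 and left by step down to C5.
Step away and step back to the same note — a neighbor tone (upper neighbor).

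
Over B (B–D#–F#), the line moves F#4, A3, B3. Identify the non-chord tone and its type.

The harmony at that moment is B major triad (B, D#, F#); A3 is not a chord tone.
It is approached by leap down from F#4 and left by step up to B3.
Leap in, step out — an appoggiatura.

A3 is an appoggiatura.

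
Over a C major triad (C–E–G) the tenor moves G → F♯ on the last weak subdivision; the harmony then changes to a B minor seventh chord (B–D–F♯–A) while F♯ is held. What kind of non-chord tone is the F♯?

The harmony at that moment is C major triad (C, E, G); F♯ is not a chord tone.
It is approached by step down from G and then sustained as the same pitch into the next harmony.
Arriving early and becoming a chord tone when the harmony changes — an anticipation.

F♯ is an anticipation.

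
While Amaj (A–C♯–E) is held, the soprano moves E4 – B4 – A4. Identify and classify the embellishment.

The harmony at that moment is A major triad (A, C♯, E); B4 is not a chord tone.
It is approached by leap up from E4 and left by step down to A4.
Leap in, step out — an appoggiatura.

B4 is an appoggiatura.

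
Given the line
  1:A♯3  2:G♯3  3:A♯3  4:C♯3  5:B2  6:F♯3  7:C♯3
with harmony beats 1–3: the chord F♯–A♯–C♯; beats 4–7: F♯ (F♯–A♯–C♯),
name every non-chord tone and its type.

G♯3 (beat 2) — neighbor tone; B2 (beat 5) — escape tone.

The harmony at that moment is F♯ major triad (F♯, A♯, C♯); G♯3 is not a chord tone.
It is approached by step down from A♯3 and left by step up to A♯3.
Step away and step back to the same note — a neighbor tone (lower neighbor).
The harmony at that moment is F♯ major triad (F♯, A♯, C♯); B2 is not a chord tone.
It is approached by step down from C♯3 and left by leap up to F♯3.
Step in, leap out — an escape tone.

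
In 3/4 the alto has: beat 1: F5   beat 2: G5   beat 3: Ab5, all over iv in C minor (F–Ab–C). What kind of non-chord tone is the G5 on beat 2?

Passing tone.

The harmony at that moment is F minor triad (F, Ab, C); G5 is not a chord tone.
It is approached by step up from F5 and left by step up to Ab5.
Step in, step out in the same direction — a passing tone.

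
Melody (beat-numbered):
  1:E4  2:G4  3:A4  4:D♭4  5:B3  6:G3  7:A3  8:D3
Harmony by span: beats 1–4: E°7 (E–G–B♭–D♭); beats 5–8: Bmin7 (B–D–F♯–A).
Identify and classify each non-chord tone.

The harmony at that moment is E diminished seventh chord (E, G, B♭, D♭); A4 is not a chord tone.
It is approached by step up from G4 and left by leap down to D♭4.
Step in, leap out — an escape tone.
The harmony at that moment is B minor seventh chord (B, D, F♯, A); G3 is not a chord tone.
It is approached by leap down from B3 and left by step up to A3.
Leap in, step out — an appoggiatura.

A4 (beat 3) — escape tone; G3 (beat 6) — appoggiatura.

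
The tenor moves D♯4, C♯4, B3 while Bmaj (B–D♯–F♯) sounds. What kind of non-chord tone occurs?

The harmony at that moment is B major triad (B, D♯, F♯); C♯4 is not a chord tone.
It is approached by step down from D♯4 and left by step down to B3.
Step in, step out in the same direction — a passing tone.

C♯4 is a passing tone.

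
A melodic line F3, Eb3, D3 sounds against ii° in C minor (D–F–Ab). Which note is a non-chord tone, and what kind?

The harmony at that moment is D diminished triad (D, F, Ab); Eb3 is not a chord tone.
It is approached by step down from F3 and left by step down to D3.
Step in, step out in the same direction — a passing tone.

Eb3 is a passing tone.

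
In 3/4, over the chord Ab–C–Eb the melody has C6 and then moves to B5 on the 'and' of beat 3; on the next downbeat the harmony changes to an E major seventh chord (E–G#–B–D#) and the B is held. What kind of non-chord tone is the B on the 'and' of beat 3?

The harmony at that moment is Ab major triad (Ab, C, Eb); B5 is not a chord tone.
It is approached by step down from C6 and then sustained as the same pitch into the next harmony.
Arriving early and becoming a chord tone when the harmony changes — an anticipation.

Anticipation.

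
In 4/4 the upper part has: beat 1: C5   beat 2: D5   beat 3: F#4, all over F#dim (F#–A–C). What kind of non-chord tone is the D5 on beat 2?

Escape tone.

The harmony at that moment is F# diminished triad (F#, A, C); D5 is not a chord tone.
It is approached by step up from C5 and left by leap down to F#4.
Step in, leap out, on a weak beat — an escape tone.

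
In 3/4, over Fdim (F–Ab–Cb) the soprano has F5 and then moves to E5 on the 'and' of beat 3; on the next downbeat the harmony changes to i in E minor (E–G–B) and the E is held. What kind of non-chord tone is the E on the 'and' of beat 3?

The harmony at that moment is F diminished triad (F, Ab, Cb); E5 is not a chord tone.
It is approached by step down from F5 and then sustained as the same pitch into the next harmony.
Arriving early and becoming a chord tone when the harmony changes — an anticipation.

Anticipation.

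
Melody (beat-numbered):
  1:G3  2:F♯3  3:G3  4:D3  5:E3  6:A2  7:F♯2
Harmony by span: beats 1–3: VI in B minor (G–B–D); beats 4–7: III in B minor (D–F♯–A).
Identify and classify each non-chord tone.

F♯3 (beat 2) — neighbor tone; E3 (beat 5) — escape tone.

The harmony at that moment is G major triad (G, B, D); F♯3 is not a chord tone.
It is approached by step down from G3 and left by step up to G3.
Step away and step back to the same note — a neighbor tone (lower neighbor).
The harmony at that moment is D major triad (D, F♯, A); E3 is not a chord tone.
It is approached by step up from D3 and left by leap down to A2.
Step in, leap out — an escape tone.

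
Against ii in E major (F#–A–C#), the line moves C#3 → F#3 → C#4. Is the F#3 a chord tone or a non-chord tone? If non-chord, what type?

F# minor triad contains F#, A, C#; F# is the root, so it is a chord tone.

Chord tone (the root of F# minor triad).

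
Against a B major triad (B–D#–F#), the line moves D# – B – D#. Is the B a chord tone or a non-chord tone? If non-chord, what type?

Chord tone (the root of B major triad).

B major triad contains B, D#, F#; B is the root, so it is a chord tone.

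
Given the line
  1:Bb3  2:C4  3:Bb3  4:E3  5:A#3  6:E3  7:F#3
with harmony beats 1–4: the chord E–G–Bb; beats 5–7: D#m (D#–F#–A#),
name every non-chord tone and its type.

C4 (beat 2) — neighbor tone; E3 (beat 6) — appoggiatura.

The harmony at that moment is E diminished triad (E, G, Bb); C4 is not a chord tone.
It is approached by step up from Bb3 and left by step down to Bb3.
Step away and step back to the same note — a neighbor tone (upper neighbor).
The harmony at that moment is D# minor triad (D#, F#, A#); E3 is not a chord tone.
It is approached by leap down from A#3 and left by step up to F#3.
Leap in, step out — an appoggiatura.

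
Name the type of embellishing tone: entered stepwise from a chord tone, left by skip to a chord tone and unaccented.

Escape tone.

Approach: by step. Departure: by leap. Metric position: weak.
Step in, leap out, from a weak position — an escape tone (échappée). (It is the mirror image of the appoggiatura, which leaps in and steps out on a strong beat.)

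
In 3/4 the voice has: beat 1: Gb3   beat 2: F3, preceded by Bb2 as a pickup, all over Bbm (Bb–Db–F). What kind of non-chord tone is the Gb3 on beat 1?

Appoggiatura.

The harmony at that moment is Bb minor triad (Bb, Db, F); Gb3 is not a chord tone.
It is approached by leap up from Bb2 and left by step down to F3.
Leap in, step out, metrically accented — an appoggiatura.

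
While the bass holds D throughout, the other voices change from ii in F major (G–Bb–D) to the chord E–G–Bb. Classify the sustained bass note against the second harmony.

The harmony at that moment is E diminished triad (E, G, Bb); D is not a chord tone.
It is held over (the same pitch as the preceding D) and then sustained as the same pitch into the next harmony.
Sustained through a change of harmony — a pedal tone.

Pedal tone (pedal point).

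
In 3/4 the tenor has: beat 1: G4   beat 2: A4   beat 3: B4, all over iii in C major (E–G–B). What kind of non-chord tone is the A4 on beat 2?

Passing tone.

The harmony at that moment is E minor triad (E, G, B); A4 is not a chord tone.
It is approached by step up from G4 and left by step up to B4.
Step in, step out in the same direction — a passing tone.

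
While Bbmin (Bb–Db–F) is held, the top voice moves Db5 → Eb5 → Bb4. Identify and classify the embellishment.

Eb5 is an escape tone.

The harmony at that moment is Bb minor triad (Bb, Db, F); Eb5 is not a chord tone.
It is approached by step up from Db5 and left by leap down to Bb4.
Step in, leap out — an escape tone.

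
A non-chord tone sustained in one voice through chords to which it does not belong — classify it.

Approach: none. Departure: none — a single pitch is sustained while the chords change around it, passing through harmonies that do not contain it.
No melodic motion at all; the dissonance is created entirely by the moving harmonies against the stationary note — a pedal tone (pedal point).

Pedal tone.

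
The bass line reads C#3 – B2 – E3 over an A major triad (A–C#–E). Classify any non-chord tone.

The harmony at that moment is A major triad (A, C#, E); B2 is not a chord tone.
It is approached by step down from C#3 and left by leap up to E3.
Step in, leap out — an escape tone.

B2 is an escape tone.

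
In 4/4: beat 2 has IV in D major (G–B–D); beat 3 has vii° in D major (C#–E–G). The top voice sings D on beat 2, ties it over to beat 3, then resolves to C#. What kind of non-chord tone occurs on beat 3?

Suspension.

The harmony at that moment is C# diminished triad (C#, E, G); D is not a chord tone.
It is held over (the same pitch as the preceding D) and left by step down to C#.
Held over from the previous chord and resolving down by step — a suspension.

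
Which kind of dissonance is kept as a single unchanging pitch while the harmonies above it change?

Approach: none. Departure: none — a single pitch is sustained while the chords change around it, passing through harmonies that do not contain it.
No melodic motion at all; the dissonance is created entirely by the moving harmonies against the stationary note — a pedal tone (pedal point).

Pedal tone.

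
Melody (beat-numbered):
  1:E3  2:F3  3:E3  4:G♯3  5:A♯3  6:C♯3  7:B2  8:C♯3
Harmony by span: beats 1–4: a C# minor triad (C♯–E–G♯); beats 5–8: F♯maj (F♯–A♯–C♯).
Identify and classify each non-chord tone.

The harmony at that moment is C♯ minor triad (C♯, E, G♯); F3 is not a chord tone.
It is approached by step up from E3 and left by step down to E3.
Step away and step back to the same note — a neighbor tone (upper neighbor).
The harmony at that moment is F♯ major triad (F♯, A♯, C♯); B2 is not a chord tone.
It is approached by step down from C♯3 and left by step up to C♯3.
Step away and step back to the same note — a neighbor tone (lower neighbor).

F3 (beat 2) — neighbor tone; B2 (beat 7) — neighbor tone.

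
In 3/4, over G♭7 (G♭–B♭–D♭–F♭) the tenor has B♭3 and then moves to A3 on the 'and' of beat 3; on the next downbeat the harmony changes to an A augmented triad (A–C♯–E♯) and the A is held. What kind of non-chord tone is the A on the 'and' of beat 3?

The harmony at that moment is G♭ dominant seventh chord (G♭, B♭, D♭, F♭); A3 is not a chord tone.
It is approached by step down from B♭3 and then sustained as the same pitch into the next harmony.
Arriving early and becoming a chord tone when the harmony changes — an anticipation.

Anticipation.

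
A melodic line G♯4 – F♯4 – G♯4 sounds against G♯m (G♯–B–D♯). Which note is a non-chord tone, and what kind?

F♯4 is a neighbor tone.

The harmony at that moment is G♯ minor triad (G♯, B, D♯); F♯4 is not a chord tone.
It is approached by step down from G♯4 and left by step up to G♯4.
Step away and step back to the same note — a neighbor tone (lower neighbor).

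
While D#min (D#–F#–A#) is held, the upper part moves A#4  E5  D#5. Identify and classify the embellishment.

E5 is an appoggiatura.

The harmony at that moment is D# minor triad (D#, F#, A#); E5 is not a chord tone.
It is approached by leap up from A#4 and left by step down to D#5.
Leap in, step out — an appoggiatura.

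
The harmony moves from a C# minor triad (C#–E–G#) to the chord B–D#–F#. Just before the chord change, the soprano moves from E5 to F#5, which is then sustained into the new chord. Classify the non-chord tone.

The harmony at that moment is C# minor triad (C#, E, G#); F#5 is not a chord tone.
It is approached by step up from E5 and then sustained as the same pitch into the next harmony.
Arriving early and becoming a chord tone when the harmony changes — an anticipation.

F#5 is an anticipation.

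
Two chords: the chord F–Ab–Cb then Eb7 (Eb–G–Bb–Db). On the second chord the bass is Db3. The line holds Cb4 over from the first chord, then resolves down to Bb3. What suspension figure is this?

7–6 suspension.

At the second chord the bass is Db3. The suspended Cb4 lies a seventh above the bass; after resolving down by step to Bb3, the interval above the bass becomes a sixth.
Suspension figures are named by those two intervals: 7–6.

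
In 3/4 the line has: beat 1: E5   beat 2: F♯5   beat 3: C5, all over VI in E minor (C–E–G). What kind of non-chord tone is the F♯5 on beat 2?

Escape tone.

The harmony at that moment is C major triad (C, E, G); F♯5 is not a chord tone.
It is approached by step up from E5 and left by leap down to C5.
Step in, leap out, on a weak beat — an escape tone.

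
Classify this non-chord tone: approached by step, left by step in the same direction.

Approach: by step. Departure: by step, continuing in the same direction.
Stepwise on both sides with no change of direction means the note fills in the space between two different chord tones — a passing tone. (Had it turned back to its starting note it would be a neighbor tone instead.)

Passing tone.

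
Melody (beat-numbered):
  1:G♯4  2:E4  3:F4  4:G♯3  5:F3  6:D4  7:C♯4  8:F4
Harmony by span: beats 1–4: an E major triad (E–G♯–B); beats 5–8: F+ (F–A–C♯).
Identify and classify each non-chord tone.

F4 (beat 3) — escape tone; D4 (beat 6) — appoggiatura.

The harmony at that moment is E major triad (E, G♯, B); F4 is not a chord tone.
It is approached by step up from E4 and left by leap down to G♯3.
Step in, leap out — an escape tone.
The harmony at that moment is F augmented triad (F, A, C♯); D4 is not a chord tone.
It is approached by leap up from F3 and left by step down to C♯4.
Leap in, step out — an appoggiatura.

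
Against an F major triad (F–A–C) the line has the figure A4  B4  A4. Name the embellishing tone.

The harmony at that moment is F major triad (F, A, C); B4 is not a chord tone.
It is approached by step up from A4 and left by step down to A4.
Step away and step back to the same note — a neighbor tone (upper neighbor).

B4 is a neighbor tone.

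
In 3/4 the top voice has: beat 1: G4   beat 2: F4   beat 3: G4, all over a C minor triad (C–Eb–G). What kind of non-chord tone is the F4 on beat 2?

Lower neighbor tone.

The harmony at that moment is C minor triad (C, Eb, G); F4 is not a chord tone.
It is approached by step down from G4 and left by step up to G4.
Step away and step back to the same note — a neighbor tone (lower neighbor).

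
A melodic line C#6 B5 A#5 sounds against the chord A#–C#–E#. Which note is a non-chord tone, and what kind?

The harmony at that moment is A# minor triad (A#, C#, E#); B5 is not a chord tone.
It is approached by step down from C#6 and left by step down to A#5.
Step in, step out in the same direction — a passing tone.

B5 is a passing tone.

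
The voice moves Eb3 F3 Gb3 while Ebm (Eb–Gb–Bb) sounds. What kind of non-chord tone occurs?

F3 is a passing tone.

The harmony at that moment is Eb minor triad (Eb, Gb, Bb); F3 is not a chord tone.
It is approached by step up from Eb3 and left by step up to Gb3.
Step in, step out in the same direction — a passing tone.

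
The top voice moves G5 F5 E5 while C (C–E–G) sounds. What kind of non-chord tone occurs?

F5 is a passing tone.

The harmony at that moment is C major triad (C, E, G); F5 is not a chord tone.
It is approached by step down from G5 and left by step down to E5.
Step in, step out in the same direction — a passing tone.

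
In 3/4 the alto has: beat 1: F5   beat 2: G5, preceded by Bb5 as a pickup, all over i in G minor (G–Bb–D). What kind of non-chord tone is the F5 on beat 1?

Appoggiatura.

The harmony at that moment is G minor triad (G, Bb, D); F5 is not a chord tone.
It is approached by leap down from Bb5 and left by step up to G5.
Leap in, step out, metrically accented — an appoggiatura.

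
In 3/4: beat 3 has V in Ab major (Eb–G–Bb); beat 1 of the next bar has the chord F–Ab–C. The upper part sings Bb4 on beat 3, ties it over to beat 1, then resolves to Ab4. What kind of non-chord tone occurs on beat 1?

The harmony at that moment is F minor triad (F, Ab, C); Bb4 is not a chord tone.
It is held over (the same pitch as the preceding Bb4) and left by step down to Ab4.
Held over from the previous chord and resolving down by step — a suspension.

Suspension.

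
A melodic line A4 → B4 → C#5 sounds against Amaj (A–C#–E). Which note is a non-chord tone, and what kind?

B4 is a passing tone.

The harmony at that moment is A major triad (A, C#, E); B4 is not a chord tone.
It is approached by step up from A4 and left by step up to C#5.
Step in, step out in the same direction — a passing tone.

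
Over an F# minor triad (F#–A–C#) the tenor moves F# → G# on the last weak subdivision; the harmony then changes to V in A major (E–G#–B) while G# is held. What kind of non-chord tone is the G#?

The harmony at that moment is F# minor triad (F#, A, C#); G# is not a chord tone.
It is approached by step up from F# and then sustained as the same pitch into the next harmony.
Arriving early and becoming a chord tone when the harmony changes — an anticipation.

G# is an anticipation.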